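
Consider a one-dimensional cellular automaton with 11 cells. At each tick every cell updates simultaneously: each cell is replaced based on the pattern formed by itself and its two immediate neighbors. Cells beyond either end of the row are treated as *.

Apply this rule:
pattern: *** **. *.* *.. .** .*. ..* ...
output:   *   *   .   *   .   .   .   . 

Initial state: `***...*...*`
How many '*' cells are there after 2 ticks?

6

****...*...
*****...*..
count of *: 6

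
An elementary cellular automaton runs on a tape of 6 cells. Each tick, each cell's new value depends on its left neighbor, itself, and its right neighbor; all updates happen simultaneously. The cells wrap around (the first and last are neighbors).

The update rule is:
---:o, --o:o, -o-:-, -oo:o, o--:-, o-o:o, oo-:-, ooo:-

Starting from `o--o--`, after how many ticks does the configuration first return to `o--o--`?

3

--o--o
-o--o-
o--o--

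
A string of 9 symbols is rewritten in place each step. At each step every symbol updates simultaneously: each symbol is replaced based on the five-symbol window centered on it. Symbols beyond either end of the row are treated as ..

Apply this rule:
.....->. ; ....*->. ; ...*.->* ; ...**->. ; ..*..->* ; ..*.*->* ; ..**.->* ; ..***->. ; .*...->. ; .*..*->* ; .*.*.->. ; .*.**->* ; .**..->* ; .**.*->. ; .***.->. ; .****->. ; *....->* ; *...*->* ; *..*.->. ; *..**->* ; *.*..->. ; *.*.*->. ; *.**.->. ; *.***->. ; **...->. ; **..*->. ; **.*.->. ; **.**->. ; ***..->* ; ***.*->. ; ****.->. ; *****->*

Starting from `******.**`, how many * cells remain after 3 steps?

3

step 1: ..**....*
step 2: ..**.*.**
step 3: ..*...*.*
count of *: 3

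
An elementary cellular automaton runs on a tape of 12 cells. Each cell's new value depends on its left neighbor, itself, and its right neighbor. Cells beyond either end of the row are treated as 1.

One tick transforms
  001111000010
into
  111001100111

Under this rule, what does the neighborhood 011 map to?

At position 2 the neighborhood is 011; the next row has 1 there.

1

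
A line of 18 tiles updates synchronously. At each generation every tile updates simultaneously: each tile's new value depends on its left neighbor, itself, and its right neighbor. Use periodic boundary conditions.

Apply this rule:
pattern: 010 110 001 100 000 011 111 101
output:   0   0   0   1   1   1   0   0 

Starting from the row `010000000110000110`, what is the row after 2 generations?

101000000001000000

001111110101110101
101000000001000000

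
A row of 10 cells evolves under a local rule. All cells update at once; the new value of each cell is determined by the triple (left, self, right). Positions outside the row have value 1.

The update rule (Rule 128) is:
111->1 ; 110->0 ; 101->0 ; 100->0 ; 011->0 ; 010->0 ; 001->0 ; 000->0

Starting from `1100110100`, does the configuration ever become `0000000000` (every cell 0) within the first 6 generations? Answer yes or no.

1000000000
0000000000
all cells are 0 at generation 2

yes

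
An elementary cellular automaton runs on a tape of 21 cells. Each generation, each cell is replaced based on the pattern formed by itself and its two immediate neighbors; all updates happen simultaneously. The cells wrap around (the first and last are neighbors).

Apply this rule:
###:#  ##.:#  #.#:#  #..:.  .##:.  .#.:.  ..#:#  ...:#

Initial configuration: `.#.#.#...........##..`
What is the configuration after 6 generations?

#.#.#..##########.#.#
##.#..#.##########.#.
.##..#.#.##########.#
#.#.#.#.#.##########.
.#.#.#.#.#.##########
#.#.#.#.#.#.#########

#.#.#.#.#.#.#########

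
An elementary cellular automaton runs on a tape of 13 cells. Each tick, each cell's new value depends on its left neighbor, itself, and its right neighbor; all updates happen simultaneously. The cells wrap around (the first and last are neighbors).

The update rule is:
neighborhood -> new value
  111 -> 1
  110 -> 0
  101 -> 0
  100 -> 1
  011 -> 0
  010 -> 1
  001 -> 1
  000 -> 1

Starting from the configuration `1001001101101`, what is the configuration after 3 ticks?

tick 1: 0111110000000
tick 2: 1011101111111
tick 3: 0001000111111

0001000111111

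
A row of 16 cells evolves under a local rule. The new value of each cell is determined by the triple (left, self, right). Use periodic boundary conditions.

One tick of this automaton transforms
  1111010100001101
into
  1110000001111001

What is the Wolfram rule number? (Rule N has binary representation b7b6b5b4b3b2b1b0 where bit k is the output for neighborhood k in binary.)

position 0: 111 → 1  (bit 7 = 1)
position 3: 110 → 0  (bit 6 = 0)
position 4: 101 → 0  (bit 5 = 0)
position 8: 100 → 0  (bit 4 = 0)
position 12: 011 → 1  (bit 3 = 1)
position 5: 010 → 0  (bit 2 = 0)
position 11: 001 → 1  (bit 1 = 1)
position 9: 000 → 1  (bit 0 = 1)
bits b7..b0 = 10001011 = 139

139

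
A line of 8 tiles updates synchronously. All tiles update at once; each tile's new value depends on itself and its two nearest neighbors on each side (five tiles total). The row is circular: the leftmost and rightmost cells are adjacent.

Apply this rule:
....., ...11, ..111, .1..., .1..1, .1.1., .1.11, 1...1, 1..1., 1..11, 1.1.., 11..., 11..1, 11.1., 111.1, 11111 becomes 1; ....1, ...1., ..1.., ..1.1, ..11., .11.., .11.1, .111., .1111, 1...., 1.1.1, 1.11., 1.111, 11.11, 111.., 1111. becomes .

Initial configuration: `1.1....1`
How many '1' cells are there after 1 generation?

4

.111..1.
count of 1: 4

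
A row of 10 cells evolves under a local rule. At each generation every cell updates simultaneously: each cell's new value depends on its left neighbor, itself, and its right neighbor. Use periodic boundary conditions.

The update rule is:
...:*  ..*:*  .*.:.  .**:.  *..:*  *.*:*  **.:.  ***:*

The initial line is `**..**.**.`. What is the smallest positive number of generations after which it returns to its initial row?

2

..**..*..*
**..**.**.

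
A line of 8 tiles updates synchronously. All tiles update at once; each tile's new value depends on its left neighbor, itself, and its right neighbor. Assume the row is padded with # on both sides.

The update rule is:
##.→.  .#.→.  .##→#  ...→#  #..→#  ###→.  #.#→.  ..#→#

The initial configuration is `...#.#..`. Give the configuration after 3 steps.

####....

step 1: ###...##
step 2: ...####.
step 3: ####....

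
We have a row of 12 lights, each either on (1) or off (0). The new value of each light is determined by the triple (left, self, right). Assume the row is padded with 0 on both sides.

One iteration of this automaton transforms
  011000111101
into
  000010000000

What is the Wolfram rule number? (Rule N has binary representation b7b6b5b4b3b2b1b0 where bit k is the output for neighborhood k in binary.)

position 7: 111 → 0  (bit 7 = 0)
position 2: 110 → 0  (bit 6 = 0)
position 10: 101 → 0  (bit 5 = 0)
position 3: 100 → 0  (bit 4 = 0)
position 1: 011 → 0  (bit 3 = 0)
position 11: 010 → 0  (bit 2 = 0)
position 0: 001 → 0  (bit 1 = 0)
position 4: 000 → 1  (bit 0 = 1)
bits b7..b0 = 00000001 = 1

1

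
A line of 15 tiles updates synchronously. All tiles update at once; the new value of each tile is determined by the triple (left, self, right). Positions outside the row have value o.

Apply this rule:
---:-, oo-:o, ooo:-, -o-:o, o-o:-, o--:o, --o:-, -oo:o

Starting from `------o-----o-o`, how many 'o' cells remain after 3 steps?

7

o-----oo----o-o
oo----ooo---o-o
-oo---o-oo--o-o
count of o: 7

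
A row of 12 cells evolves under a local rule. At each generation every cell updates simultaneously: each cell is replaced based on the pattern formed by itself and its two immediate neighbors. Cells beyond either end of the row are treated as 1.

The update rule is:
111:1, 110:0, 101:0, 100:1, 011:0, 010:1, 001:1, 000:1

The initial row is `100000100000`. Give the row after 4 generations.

011111111111
001111111111
110111111111
100011111111

100011111111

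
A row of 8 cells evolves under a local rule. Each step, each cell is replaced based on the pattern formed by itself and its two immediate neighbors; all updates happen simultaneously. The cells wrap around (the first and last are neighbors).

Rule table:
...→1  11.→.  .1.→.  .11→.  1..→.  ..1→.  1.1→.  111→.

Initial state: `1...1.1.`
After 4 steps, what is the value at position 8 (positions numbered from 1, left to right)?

1

..1.....
1...1111
..1.....  (repeats step 1; period 2)
step 4: 1...1111
position 8 holds 1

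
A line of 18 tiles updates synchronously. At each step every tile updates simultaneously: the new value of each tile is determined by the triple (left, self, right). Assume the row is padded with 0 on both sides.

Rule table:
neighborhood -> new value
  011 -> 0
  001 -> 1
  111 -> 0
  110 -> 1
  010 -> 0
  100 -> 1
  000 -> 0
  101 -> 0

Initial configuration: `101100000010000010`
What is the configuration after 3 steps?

000110000101000101
001011001000101000
010001110101000100

010001110101000100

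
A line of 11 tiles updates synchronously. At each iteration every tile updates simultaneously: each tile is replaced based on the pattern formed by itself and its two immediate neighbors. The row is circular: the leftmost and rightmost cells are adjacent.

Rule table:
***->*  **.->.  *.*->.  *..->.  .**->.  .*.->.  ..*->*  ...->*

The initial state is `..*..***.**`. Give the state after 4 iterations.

.*..*.*....

.*..*.*....
*..*....***
..*..***.**  (repeats iteration 0; period 3)
iteration 4: .*..*.*....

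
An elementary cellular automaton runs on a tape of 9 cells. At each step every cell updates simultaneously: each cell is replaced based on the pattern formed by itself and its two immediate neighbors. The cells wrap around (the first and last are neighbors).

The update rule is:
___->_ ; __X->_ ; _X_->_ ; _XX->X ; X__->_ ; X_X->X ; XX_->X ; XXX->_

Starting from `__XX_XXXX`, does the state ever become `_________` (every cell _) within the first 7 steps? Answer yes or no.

__XXXX__X
__X__X___
_________
all cells are _ at step 3

yes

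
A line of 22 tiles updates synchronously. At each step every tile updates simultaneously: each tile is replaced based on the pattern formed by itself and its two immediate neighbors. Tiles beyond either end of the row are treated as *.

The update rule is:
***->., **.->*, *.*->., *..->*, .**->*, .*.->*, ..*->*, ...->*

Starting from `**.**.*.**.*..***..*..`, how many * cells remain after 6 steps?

9

.*.**.*.**.****.******
.*.**.*.**.*..*.*.....
.*.**.*.**.****.******  (repeats step 1; period 2)
step 6: .*.**.*.**.*..*.*.....
count of *: 9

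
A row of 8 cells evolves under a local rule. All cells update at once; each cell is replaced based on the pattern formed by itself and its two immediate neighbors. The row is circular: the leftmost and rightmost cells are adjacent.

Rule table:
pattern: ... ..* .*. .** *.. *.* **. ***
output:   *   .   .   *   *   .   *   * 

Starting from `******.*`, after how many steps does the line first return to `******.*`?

1

******.*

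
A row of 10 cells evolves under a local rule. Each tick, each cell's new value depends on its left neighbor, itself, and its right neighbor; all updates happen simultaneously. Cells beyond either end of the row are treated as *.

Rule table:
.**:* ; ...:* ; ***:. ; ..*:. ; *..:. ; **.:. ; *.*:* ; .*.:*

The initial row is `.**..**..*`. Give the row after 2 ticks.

**...*...*
...*.*.*.*

...*.*.*.*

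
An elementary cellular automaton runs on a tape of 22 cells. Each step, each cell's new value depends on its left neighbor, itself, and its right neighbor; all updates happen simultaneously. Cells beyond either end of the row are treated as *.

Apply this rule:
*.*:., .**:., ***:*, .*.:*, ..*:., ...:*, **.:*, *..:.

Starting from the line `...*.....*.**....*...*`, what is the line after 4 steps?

.*.*.***.*..*.**.*.*..
.*.*..**.*..*..*.*.*..
.*.*...*.*..*..*.*.*..
.*.*.*.*.*..*..*.*.*..

.*.*.*.*.*..*..*.*.*..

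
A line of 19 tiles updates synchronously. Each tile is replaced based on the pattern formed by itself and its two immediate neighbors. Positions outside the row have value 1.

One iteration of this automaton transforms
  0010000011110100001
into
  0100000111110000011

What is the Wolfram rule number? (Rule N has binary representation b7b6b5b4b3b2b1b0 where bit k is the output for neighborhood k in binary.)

202

position 9: 111 → 1  (bit 7 = 1)
position 11: 110 → 1  (bit 6 = 1)
position 12: 101 → 0  (bit 5 = 0)
position 0: 100 → 0  (bit 4 = 0)
position 8: 011 → 1  (bit 3 = 1)
position 2: 010 → 0  (bit 2 = 0)
position 1: 001 → 1  (bit 1 = 1)
position 4: 000 → 0  (bit 0 = 0)
bits b7..b0 = 11001010 = 202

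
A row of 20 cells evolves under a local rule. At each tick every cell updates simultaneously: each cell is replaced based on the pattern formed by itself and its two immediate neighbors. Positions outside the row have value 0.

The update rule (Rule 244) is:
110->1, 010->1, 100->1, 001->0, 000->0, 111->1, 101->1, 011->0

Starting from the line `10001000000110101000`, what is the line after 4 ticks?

00011001100000011111

tick 1: 11001100000011111100
tick 2: 01100110000001111110
tick 3: 00110011000000111111
tick 4: 00011001100000011111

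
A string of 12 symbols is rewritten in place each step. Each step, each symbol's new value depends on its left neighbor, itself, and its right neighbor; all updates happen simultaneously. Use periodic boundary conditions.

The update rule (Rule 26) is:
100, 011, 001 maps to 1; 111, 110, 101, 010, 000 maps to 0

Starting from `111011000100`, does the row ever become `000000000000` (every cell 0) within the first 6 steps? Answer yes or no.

100010101011
010100000010
100010000101
010101001001
000000110110
000001100101
step 6 is 000001100101, still not uniform 0

no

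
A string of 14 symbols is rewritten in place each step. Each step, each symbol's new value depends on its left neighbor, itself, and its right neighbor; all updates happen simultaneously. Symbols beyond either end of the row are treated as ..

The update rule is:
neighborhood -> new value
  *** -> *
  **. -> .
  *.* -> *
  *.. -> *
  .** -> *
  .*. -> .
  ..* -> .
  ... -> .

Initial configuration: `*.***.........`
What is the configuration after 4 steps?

..*.*.*.*.....

.***.*........
.**.*.*.......
.*.*.*.*......
..*.*.*.*.....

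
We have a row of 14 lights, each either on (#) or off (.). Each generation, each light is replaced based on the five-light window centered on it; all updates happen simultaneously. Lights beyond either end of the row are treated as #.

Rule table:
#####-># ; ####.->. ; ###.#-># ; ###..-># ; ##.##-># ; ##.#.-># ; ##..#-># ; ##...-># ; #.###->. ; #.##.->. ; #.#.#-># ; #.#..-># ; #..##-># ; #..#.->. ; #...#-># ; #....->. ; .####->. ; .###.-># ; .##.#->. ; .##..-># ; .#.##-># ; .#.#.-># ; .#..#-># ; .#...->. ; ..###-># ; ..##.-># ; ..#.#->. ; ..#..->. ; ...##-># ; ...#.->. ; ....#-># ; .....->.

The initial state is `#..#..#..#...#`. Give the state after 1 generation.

##..#..#...###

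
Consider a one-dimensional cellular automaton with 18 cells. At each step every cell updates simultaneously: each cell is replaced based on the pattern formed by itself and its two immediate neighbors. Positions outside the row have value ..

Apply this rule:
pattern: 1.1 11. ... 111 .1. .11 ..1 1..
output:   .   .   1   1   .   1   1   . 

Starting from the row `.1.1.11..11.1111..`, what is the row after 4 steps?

1....1..11..111..1
..111..11..111..1.
1111..11..111..1..
111..11..111..1..1

111..11..111..1..1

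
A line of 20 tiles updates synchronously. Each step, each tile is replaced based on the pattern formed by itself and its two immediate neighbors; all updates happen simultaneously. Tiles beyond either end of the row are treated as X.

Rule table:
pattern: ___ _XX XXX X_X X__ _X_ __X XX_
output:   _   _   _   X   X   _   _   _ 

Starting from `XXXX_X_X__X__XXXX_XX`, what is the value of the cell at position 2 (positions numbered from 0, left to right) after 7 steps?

_

____X_X_X__X_____X__
X____X_X_X__X_____X_
_X____X_X_X__X_____X
X_X____X_X_X__X_____
_X_X____X_X_X__X____
X_X_X____X_X_X__X___
_X_X_X____X_X_X__X__
position 2 holds _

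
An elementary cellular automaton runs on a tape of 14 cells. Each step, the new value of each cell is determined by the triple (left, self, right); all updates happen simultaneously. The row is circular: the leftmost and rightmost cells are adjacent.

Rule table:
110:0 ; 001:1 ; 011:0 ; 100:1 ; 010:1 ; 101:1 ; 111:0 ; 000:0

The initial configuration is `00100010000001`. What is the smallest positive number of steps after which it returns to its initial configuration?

11110111000011
00001000100100
00011101111110
00100010000001

4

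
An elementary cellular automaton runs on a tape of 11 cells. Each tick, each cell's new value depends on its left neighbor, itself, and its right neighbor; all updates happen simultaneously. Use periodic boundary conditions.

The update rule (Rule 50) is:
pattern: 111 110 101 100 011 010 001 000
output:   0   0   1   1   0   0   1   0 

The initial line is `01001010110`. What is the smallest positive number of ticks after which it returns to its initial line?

10110101001
01001010110

2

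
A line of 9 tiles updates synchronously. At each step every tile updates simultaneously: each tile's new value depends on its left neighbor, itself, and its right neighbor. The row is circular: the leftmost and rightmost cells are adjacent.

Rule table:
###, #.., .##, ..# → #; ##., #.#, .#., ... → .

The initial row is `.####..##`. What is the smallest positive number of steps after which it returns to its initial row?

18

step 1: .###.###.
step 2: ###..##.#
step 3: ##.###..#
step 4: #..##.###
step 5: .###..###
step 6: .##.####.
step 7: ##..###.#
step 8: #.####..#
step 9: ..###.###
step 10: ####..##.
step 11: ###.###..
step 12: ##..##.##
step 13: #.###..##
step 14: ..##.####
step 15: ###..###.
step 16: ##.####..
step 17: #..###.##
step 18: .####..##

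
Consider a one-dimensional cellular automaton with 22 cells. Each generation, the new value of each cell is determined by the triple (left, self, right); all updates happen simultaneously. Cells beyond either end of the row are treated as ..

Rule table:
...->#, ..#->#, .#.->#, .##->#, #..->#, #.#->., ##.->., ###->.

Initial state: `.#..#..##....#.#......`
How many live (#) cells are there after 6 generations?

1

generation 1: ########.#####.#######
generation 2: #........#.....#......
generation 3: ######################
generation 4: #.....................
generation 5: ######################  (repeats generation 3; period 2)
generation 6: #.....................
count of #: 1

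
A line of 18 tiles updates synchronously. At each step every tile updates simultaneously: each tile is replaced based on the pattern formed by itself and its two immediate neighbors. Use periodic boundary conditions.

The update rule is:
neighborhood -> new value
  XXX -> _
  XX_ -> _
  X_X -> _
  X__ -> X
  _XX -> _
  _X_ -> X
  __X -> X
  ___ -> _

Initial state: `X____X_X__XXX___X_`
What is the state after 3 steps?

_X__X____XX___X___

XX__XX_XXX___X_XX_
__XX______X_XX____
_X__X____XX___X___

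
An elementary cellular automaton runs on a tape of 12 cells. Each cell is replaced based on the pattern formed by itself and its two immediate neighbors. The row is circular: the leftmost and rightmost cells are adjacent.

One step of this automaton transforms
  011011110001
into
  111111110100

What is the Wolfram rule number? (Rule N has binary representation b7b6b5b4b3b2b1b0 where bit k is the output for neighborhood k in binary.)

position 5: 111 → 1  (bit 7 = 1)
position 2: 110 → 1  (bit 6 = 1)
position 0: 101 → 1  (bit 5 = 1)
position 8: 100 → 0  (bit 4 = 0)
position 1: 011 → 1  (bit 3 = 1)
position 11: 010 → 0  (bit 2 = 0)
position 10: 001 → 0  (bit 1 = 0)
position 9: 000 → 1  (bit 0 = 1)
bits b7..b0 = 11101001 = 233

233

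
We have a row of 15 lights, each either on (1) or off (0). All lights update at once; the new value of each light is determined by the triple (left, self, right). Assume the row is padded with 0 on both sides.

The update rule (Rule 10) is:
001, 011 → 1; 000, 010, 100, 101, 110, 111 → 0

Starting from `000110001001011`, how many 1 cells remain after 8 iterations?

3

001100010010010
011000100100100
110001001001000
100010010010000
000100100100000
001001001000000
010010010000000
100100100000000
count of 1: 3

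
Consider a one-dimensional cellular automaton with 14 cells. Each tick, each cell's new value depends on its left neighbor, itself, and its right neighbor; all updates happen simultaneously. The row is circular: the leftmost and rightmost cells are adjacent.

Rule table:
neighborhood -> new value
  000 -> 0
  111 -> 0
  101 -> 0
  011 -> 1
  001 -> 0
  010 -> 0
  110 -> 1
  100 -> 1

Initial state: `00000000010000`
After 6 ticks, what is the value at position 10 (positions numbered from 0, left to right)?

0

00000000001000
00000000000100
00000000000010
00000000000001
10000000000000
01000000000000
position 10 holds 0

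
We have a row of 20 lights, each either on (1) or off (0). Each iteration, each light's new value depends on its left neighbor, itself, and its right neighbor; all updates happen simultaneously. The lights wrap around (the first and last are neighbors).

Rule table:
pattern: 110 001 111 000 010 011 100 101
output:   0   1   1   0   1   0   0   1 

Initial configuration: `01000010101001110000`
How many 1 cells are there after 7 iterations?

10

iteration 1: 11000111111010100000
iteration 2: 00001011110111100001
iteration 3: 00011101101011000011
iteration 4: 00101010011100000100
iteration 5: 01111110101000001100
iteration 6: 10111101111000010000
iteration 7: 11011010110000110001
count of 1: 10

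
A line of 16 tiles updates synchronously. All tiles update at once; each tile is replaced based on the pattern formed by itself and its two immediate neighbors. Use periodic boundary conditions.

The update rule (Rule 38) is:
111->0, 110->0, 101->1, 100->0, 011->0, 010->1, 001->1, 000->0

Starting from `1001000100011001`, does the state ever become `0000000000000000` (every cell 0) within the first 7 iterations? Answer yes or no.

0011001100100010
0100010001100110
1100110010001000
0001000110011001
0011001000100011
0100011001100100
1100100010001100
iteration 7 is 1100100010001100, still not uniform 0

no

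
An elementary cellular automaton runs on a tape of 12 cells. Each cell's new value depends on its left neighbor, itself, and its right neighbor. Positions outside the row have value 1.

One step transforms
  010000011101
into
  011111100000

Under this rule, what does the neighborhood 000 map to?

At position 3 the neighborhood is 000; the next row has 1 there.

1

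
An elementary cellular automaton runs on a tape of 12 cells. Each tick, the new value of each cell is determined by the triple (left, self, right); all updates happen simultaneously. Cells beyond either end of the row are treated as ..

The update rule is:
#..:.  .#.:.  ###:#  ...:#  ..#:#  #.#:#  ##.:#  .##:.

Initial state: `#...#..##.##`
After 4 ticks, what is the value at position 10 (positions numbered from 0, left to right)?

.

..##..#.##.#
##.#.#.#.##.
.##.#.#.#.#.
#.##.#.#.#..
position 10 holds .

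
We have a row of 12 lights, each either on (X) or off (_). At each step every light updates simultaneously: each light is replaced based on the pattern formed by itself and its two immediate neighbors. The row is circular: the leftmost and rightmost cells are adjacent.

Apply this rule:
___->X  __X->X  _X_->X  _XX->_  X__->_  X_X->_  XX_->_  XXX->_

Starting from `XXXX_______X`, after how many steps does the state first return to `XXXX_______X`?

_____XXXXXX_
XXXXX_______
______XXXXXX
_XXXXX______
X______XXXXX
__XXXXX_____
XX______XXXX
___XXXXX____
XXX______XXX
____XXXXX___
XXXX______XX
_____XXXXX__
XXXXX______X
______XXXXX_
XXXXXX______
_______XXXXX
_XXXXXX_____
X_______XXXX
__XXXXXX____
XX_______XXX
___XXXXXX___
XXX_______XX
____XXXXXX__
XXXX_______X

24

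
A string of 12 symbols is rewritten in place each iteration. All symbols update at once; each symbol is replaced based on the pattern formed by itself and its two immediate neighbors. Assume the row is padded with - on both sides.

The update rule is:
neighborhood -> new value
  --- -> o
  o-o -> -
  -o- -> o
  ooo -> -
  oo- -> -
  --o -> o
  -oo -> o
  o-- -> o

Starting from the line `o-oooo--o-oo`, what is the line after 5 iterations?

o-o---ooo-o-
o-ooooo---oo
o-o----oooo-
o-oooooo---o
o-o-----oooo

o-o-----oooo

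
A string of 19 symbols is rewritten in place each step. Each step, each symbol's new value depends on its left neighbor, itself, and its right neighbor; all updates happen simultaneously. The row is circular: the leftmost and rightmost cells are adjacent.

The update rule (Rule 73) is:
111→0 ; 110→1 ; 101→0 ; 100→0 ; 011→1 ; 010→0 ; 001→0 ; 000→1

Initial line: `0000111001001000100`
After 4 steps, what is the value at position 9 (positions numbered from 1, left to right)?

1110101000000010001
0010000011111000101
0000111010001010000
1110101000100000111
position 9 holds 0

0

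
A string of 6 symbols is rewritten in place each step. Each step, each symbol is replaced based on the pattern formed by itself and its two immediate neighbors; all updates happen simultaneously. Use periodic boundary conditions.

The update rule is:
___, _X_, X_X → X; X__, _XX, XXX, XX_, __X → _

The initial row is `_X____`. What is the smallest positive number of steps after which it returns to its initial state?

6

_X_XXX
XXX___
____X_
XXX_X_
___XXX
_X____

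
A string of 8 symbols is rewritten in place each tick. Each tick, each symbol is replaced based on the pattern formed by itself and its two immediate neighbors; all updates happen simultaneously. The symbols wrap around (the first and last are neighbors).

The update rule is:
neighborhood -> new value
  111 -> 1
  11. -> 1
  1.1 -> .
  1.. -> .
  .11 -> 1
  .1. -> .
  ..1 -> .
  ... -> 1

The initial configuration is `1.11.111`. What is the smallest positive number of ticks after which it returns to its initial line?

1.11.111

1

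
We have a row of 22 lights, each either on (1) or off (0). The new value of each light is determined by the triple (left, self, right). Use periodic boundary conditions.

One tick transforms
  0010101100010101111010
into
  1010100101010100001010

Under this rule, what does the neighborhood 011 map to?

0

At position 6 the neighborhood is 011; the next row has 0 there.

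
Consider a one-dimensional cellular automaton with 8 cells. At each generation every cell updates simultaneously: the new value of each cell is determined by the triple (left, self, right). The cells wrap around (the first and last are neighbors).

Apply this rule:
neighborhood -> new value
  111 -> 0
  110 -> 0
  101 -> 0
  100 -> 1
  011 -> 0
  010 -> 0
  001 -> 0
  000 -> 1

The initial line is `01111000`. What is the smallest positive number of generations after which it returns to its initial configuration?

00000111
11110000
00001110
11100001
00011100
11000011
00111000
10000111
01110000
00001111
11100000
00011110
11000001
00111100
10000011
01111000

16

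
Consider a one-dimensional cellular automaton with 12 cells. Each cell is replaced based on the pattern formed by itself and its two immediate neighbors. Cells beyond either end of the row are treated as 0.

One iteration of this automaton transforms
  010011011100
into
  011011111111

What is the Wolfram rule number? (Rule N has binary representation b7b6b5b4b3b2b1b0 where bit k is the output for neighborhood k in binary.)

position 8: 111 → 1  (bit 7 = 1)
position 5: 110 → 1  (bit 6 = 1)
position 6: 101 → 1  (bit 5 = 1)
position 2: 100 → 1  (bit 4 = 1)
position 4: 011 → 1  (bit 3 = 1)
position 1: 010 → 1  (bit 2 = 1)
position 0: 001 → 0  (bit 1 = 0)
position 11: 000 → 1  (bit 0 = 1)
bits b7..b0 = 11111101 = 253

253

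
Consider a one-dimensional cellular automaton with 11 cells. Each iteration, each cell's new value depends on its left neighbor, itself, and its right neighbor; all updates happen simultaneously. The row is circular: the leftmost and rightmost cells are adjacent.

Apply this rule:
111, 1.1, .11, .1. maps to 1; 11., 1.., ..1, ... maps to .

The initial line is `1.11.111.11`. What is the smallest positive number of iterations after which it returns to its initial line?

11

.11.111.111
11.111.111.
1.111.111.1
.111.111.11
111.111.11.
11.111.11.1
1.111.11.11
.111.11.111
111.11.111.
11.11.111.1
1.11.111.11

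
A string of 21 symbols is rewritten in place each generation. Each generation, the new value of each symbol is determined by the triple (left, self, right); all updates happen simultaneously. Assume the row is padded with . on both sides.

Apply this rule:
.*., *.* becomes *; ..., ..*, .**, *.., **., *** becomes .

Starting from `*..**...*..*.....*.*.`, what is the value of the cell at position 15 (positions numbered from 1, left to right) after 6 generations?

*.......*..*.....***.
*.......*..*.........
*.......*..*.........  (fixed point — unchanged through generation 6)
position 15 holds .

.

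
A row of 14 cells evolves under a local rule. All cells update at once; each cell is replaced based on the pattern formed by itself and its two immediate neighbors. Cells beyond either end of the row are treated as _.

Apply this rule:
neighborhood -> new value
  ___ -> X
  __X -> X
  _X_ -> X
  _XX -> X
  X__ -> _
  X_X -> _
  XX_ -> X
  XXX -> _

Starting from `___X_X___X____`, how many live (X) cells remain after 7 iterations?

XXXX_X_XXX_XXX
X__X_X_X_X_X_X
X_XX_X_X_X_X_X
X_XX_X_X_X_X_X  (fixed point — unchanged through iteration 7)
count of X: 8

8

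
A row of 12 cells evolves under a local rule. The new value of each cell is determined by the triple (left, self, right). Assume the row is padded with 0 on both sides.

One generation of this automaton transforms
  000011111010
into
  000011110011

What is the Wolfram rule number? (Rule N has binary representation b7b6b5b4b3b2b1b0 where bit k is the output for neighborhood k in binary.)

156

position 5: 111 → 1  (bit 7 = 1)
position 8: 110 → 0  (bit 6 = 0)
position 9: 101 → 0  (bit 5 = 0)
position 11: 100 → 1  (bit 4 = 1)
position 4: 011 → 1  (bit 3 = 1)
position 10: 010 → 1  (bit 2 = 1)
position 3: 001 → 0  (bit 1 = 0)
position 0: 000 → 0  (bit 0 = 0)
bits b7..b0 = 10011100 = 156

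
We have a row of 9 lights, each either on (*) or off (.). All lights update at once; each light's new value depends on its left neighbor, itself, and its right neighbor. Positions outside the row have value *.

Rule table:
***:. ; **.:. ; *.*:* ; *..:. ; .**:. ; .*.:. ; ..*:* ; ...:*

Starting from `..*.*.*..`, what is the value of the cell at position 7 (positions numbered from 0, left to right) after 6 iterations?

iteration 1: .*.*.*..*
iteration 2: *.*.*..*.
iteration 3: .*.*..*.*
iteration 4: *.*..*.*.
iteration 5: .*..*.*.*
iteration 6: *..*.*.*.
position 7 holds *

*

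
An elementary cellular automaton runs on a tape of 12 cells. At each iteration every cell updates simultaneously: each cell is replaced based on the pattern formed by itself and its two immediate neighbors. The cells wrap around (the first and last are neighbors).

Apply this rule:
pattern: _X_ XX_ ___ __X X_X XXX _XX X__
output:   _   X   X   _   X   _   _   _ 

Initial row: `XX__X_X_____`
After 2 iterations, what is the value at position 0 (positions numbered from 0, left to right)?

_

_X___X__XXX_
___X______X_
position 0 holds _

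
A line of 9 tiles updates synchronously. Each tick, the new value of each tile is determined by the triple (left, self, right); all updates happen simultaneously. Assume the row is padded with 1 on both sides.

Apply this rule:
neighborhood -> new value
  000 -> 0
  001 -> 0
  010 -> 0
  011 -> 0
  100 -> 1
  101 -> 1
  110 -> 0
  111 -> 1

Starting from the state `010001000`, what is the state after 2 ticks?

010100010

101000100
010100010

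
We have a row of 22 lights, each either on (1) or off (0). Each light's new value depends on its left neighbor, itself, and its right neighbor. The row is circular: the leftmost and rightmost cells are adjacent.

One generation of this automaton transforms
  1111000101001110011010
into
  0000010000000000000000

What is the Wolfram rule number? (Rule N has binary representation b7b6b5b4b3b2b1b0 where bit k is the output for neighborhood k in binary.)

1

position 1: 111 → 0  (bit 7 = 0)
position 3: 110 → 0  (bit 6 = 0)
position 8: 101 → 0  (bit 5 = 0)
position 4: 100 → 0  (bit 4 = 0)
position 0: 011 → 0  (bit 3 = 0)
position 7: 010 → 0  (bit 2 = 0)
position 6: 001 → 0  (bit 1 = 0)
position 5: 000 → 1  (bit 0 = 1)
bits b7..b0 = 00000001 = 1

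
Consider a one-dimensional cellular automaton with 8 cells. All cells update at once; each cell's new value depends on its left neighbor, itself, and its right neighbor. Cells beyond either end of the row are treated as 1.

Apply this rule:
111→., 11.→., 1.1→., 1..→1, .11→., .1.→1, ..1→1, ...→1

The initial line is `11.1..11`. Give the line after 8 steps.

step 1: ...111..
step 2: 111...11
step 3: ...111..  (repeats step 1; period 2)
step 8: 111...11

111...11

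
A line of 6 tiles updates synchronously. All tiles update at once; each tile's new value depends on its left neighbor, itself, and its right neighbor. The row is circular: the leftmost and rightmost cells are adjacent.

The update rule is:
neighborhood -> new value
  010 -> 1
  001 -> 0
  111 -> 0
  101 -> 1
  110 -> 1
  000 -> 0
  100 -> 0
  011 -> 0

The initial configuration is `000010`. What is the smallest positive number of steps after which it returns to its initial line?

000010

1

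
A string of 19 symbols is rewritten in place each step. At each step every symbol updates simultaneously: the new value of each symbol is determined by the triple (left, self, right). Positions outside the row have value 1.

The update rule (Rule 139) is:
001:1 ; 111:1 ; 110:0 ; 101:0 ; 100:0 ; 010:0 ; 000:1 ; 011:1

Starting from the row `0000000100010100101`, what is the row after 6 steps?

0100110011100111111

step 1: 0111111001100001001
step 2: 0111110011001110011
step 3: 0111100110011100111
step 4: 0111001100111001111
step 5: 0110011001110011111
step 6: 0100110011100111111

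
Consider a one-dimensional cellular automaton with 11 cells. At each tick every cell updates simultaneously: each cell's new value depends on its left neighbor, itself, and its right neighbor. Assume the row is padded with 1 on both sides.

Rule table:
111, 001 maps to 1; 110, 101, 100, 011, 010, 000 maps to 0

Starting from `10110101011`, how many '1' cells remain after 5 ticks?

2

00000000001
00000000010
00000000100
00000001001
00000010010
count of 1: 2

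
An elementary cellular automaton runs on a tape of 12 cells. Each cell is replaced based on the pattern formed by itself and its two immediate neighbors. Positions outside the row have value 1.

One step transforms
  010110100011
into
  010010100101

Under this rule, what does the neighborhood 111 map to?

At position 11 the neighborhood is 111; the next row has 1 there.

1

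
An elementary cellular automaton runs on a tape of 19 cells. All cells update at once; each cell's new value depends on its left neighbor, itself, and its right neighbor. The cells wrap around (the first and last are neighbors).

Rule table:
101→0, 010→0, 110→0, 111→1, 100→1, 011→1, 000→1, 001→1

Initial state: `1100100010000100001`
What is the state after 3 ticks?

1101110111101111110

1011011101111011111
0010011001110011111
1101110111101111110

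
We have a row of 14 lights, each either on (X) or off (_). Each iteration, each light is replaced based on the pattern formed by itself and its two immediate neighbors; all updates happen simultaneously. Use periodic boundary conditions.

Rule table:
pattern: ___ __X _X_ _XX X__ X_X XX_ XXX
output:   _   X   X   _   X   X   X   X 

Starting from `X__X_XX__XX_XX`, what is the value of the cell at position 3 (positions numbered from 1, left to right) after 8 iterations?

_

XXXXX_XXX_XX_X
XXXXXX_XXX_XX_
_XXXXXX_XXX_XX
X_XXXXXX_XXX_X
XX_XXXXXX_XXX_
_XX_XXXXXX_XXX
X_XX_XXXXXX_XX
XX_XX_XXXXXX_X
position 3 holds _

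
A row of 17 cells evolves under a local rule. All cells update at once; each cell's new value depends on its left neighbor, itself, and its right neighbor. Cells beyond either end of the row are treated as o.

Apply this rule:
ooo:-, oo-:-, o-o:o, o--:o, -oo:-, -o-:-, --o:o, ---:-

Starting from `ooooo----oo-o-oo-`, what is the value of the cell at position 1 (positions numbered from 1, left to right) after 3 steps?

-

-----o--o--o-o--o
o---o-oo-oo-o-oo-
-o-o-o--o--o-o--o
position 1 holds -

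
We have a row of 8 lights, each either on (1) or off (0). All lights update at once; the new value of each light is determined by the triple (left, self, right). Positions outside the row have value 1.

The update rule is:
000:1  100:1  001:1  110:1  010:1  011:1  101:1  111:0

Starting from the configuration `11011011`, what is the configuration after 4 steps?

11000011

01111110
11000011
01111110  (repeats step 1; period 2)
step 4: 11000011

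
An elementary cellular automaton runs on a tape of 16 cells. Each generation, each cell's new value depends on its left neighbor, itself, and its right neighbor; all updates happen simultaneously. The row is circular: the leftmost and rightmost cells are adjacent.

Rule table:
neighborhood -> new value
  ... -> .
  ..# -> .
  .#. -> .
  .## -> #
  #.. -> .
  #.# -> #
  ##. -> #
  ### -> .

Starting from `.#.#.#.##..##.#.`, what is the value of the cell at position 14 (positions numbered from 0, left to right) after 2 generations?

.

..#.#.###..###..
...#.##.#..#.#..
position 14 holds .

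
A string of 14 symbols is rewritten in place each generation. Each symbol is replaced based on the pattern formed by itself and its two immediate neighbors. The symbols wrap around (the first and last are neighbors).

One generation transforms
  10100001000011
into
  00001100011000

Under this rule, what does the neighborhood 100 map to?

At position 3 the neighborhood is 100; the next row has 0 there.

0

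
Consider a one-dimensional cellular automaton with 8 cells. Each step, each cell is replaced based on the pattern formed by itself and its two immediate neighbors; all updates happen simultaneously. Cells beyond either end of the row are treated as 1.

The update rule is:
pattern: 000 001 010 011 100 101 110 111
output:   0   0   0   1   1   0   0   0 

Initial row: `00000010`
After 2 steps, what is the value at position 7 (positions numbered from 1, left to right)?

0

10000000
01000000
position 7 holds 0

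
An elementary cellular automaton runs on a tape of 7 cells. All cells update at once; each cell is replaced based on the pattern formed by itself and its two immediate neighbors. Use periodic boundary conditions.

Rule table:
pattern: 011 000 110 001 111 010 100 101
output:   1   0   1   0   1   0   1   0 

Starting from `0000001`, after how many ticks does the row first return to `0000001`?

1000000
0100000
0010000
0001000
0000100
0000010
0000001

7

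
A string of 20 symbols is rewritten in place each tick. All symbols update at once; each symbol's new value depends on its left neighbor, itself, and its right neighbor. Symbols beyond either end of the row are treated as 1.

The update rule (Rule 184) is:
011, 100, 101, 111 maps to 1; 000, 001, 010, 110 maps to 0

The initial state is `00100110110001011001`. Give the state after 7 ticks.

10101010101010111111

10010101101000110101
01001011010100101011
10100110101010010111
01010101010101001111
10101010101010101111
01010101010101011111
10101010101010111111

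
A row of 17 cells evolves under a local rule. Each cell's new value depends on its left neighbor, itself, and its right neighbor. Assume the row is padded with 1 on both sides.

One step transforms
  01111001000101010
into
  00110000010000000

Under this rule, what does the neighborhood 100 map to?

At position 5 the neighborhood is 100; the next row has 0 there.

0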